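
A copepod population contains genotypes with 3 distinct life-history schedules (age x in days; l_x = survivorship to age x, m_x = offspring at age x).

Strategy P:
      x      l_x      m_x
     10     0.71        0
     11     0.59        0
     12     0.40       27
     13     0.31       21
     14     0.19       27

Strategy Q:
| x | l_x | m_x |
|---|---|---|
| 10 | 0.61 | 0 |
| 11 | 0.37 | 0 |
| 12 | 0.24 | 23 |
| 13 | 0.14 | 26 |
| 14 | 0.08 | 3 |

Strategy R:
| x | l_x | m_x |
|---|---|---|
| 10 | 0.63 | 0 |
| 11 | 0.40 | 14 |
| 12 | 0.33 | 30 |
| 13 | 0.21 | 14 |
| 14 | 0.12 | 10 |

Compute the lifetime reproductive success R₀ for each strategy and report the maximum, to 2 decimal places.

22.44

Strategy P: R₀ = 0.71×0 + 0.59×0 + 0.40×27 + 0.31×21 + 0.19×27 = 22.4400
Strategy Q: R₀ = 0.61×0 + 0.37×0 + 0.24×23 + 0.14×26 + 0.08×3 = 9.4000
Strategy R: R₀ = 0.63×0 + 0.40×14 + 0.33×30 + 0.21×14 + 0.12×10 = 19.6400
Highest R₀: strategy P with 22.4400.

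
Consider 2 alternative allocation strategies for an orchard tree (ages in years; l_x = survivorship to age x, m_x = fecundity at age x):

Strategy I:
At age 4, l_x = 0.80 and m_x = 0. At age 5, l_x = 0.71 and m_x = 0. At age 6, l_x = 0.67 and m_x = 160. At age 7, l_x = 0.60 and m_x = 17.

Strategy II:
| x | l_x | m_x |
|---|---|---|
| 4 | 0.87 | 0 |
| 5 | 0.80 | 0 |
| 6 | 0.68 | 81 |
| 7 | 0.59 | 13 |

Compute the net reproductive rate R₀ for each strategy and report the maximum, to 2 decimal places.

117.40

Strategy I: R₀ = 0.80×0 + 0.71×0 + 0.67×160 + 0.60×17 = 117.4000
Strategy II: R₀ = 0.87×0 + 0.80×0 + 0.68×81 + 0.59×13 = 62.7500
Highest R₀: strategy I with 117.4000.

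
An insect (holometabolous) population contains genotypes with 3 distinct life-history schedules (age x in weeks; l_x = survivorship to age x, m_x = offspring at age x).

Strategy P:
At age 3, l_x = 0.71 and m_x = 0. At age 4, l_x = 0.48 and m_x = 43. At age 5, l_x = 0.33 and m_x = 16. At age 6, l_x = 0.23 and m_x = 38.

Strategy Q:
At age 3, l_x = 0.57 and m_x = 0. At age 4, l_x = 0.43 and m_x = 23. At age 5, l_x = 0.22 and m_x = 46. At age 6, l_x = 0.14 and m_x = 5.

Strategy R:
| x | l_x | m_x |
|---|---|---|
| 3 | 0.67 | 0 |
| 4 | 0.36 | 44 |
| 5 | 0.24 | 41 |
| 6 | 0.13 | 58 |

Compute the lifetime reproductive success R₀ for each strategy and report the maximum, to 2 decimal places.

34.66

Strategy P: R₀ = 0.71×0 + 0.48×43 + 0.33×16 + 0.23×38 = 34.6600
Strategy Q: R₀ = 0.57×0 + 0.43×23 + 0.22×46 + 0.14×5 = 20.7100
Strategy R: R₀ = 0.67×0 + 0.36×44 + 0.24×41 + 0.13×58 = 33.2200
Highest R₀: strategy P with 34.6600.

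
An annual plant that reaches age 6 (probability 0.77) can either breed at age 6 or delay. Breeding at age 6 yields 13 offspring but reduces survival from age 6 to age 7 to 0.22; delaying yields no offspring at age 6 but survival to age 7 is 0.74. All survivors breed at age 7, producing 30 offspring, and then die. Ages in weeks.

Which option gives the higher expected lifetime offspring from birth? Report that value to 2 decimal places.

17.09

breed at age 6: R₀ = 0.77 × (13 + 0.22 × 30) = 0.77 × 19.6000 = 15.0920
delay to age 7: R₀ = 0.77 × (0.74 × 30) = 0.77 × 22.2000 = 17.0940
Higher: delay to age 7 (17.0940).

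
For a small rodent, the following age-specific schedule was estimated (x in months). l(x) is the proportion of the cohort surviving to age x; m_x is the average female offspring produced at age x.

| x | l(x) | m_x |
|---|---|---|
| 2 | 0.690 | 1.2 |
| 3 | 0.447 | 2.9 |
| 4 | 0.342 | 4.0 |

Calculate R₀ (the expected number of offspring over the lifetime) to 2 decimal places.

3.49

R₀ = Σ l(x) m_x:
  age 2: 0.690 × 1.2 = 0.8280
  age 3: 0.447 × 2.9 = 1.2963
  age 4: 0.342 × 4.0 = 1.3680
R₀ = 0.8280 + 1.2963 + 1.3680 = 3.4923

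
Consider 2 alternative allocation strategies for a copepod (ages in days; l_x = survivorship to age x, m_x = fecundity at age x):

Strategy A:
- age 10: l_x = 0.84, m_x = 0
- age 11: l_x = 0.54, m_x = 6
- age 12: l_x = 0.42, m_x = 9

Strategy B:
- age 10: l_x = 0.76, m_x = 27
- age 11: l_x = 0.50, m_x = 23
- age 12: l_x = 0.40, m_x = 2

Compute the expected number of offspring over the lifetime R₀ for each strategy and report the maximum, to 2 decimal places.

32.82

Strategy A: R₀ = 0.84×0 + 0.54×6 + 0.42×9 = 7.0200
Strategy B: R₀ = 0.76×27 + 0.50×23 + 0.40×2 = 32.8200
Highest R₀: strategy B with 32.8200.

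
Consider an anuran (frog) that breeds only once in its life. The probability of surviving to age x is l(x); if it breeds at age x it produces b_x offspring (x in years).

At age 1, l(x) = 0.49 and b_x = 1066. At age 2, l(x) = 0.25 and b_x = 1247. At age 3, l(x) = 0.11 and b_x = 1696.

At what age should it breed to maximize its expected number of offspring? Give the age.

1

Expected offspring if breeding at age x = l(x) × b_x:
  age 1: 0.49 × 1066 = 522.340
  age 2: 0.25 × 1247 = 311.750
  age 3: 0.11 × 1696 = 186.560
Maximum at age 1 (522.340).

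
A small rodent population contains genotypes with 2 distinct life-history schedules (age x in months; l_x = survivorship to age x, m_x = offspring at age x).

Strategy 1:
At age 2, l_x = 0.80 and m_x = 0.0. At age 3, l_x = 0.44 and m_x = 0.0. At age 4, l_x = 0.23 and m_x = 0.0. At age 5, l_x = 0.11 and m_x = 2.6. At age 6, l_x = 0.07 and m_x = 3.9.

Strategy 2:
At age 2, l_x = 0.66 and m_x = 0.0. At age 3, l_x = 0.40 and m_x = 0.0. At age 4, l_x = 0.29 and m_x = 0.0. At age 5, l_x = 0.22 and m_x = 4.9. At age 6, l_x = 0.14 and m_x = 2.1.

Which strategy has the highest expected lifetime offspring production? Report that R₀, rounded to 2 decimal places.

1.37

Strategy 1: R₀ = 0.80×0.0 + 0.44×0.0 + 0.23×0.0 + 0.11×2.6 + 0.07×3.9 = 0.5590
Strategy 2: R₀ = 0.66×0.0 + 0.40×0.0 + 0.29×0.0 + 0.22×4.9 + 0.14×2.1 = 1.3720
Highest R₀: strategy 2 with 1.3720.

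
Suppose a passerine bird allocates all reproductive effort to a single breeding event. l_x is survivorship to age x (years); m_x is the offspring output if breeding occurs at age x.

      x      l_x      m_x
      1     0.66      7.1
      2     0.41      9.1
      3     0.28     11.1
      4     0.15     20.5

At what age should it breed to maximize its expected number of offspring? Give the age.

Expected offspring if breeding at age x = l_x × m_x:
  age 1: 0.66 × 7.1 = 4.686
  age 2: 0.41 × 9.1 = 3.731
  age 3: 0.28 × 11.1 = 3.108
  age 4: 0.15 × 20.5 = 3.075
Maximum at age 1 (4.686).

1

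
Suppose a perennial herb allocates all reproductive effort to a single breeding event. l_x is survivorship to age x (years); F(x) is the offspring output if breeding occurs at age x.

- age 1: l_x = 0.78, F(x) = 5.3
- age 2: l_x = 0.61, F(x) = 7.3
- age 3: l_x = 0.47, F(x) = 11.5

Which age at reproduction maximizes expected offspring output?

3

Expected offspring if breeding at age x = l_x × F(x):
  age 1: 0.78 × 5.3 = 4.134
  age 2: 0.61 × 7.3 = 4.453
  age 3: 0.47 × 11.5 = 5.405
Maximum at age 3 (5.405).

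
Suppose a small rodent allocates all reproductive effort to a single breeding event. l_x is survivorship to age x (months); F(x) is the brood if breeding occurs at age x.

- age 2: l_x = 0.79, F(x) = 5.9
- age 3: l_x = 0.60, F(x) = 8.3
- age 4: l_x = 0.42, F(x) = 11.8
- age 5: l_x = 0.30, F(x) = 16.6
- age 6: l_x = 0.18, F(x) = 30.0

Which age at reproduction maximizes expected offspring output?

Expected offspring if breeding at age x = l_x × F(x):
  age 2: 0.79 × 5.9 = 4.661
  age 3: 0.60 × 8.3 = 4.980
  age 4: 0.42 × 11.8 = 4.956
  age 5: 0.30 × 16.6 = 4.980
  age 6: 0.18 × 30.0 = 5.400
Maximum at age 6 (5.400).

6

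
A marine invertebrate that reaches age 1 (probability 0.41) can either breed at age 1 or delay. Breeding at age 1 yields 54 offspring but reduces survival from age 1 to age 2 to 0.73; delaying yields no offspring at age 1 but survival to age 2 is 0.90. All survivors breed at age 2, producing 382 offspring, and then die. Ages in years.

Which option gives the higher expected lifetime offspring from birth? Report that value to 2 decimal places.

140.96

breed at age 1: R₀ = 0.41 × (54 + 0.73 × 382) = 0.41 × 332.8600 = 136.4726
delay to age 2: R₀ = 0.41 × (0.90 × 382) = 0.41 × 343.8000 = 140.9580
Higher: delay to age 2 (140.9580).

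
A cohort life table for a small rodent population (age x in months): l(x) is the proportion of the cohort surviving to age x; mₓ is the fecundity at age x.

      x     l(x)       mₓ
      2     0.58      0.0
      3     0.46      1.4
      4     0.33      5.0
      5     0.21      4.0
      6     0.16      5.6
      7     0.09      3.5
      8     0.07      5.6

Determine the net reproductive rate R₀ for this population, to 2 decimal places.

R₀ = Σ l(x) mₓ:
  age 2: 0.58 × 0.0 = 0.0000
  age 3: 0.46 × 1.4 = 0.6440
  age 4: 0.33 × 5.0 = 1.6500
  age 5: 0.21 × 4.0 = 0.8400
  age 6: 0.16 × 5.6 = 0.8960
  age 7: 0.09 × 3.5 = 0.3150
  age 8: 0.07 × 5.6 = 0.3920
R₀ = 0.0000 + 0.6440 + 1.6500 + 0.8400 + 0.8960 + 0.3150 + 0.3920 = 4.7370

4.74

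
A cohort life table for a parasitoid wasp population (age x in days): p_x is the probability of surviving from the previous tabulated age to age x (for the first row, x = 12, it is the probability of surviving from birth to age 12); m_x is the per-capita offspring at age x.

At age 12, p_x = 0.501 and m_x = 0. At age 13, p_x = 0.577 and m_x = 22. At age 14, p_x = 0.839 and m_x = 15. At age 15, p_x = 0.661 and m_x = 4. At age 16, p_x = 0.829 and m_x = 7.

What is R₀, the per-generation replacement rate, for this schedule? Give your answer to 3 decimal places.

Survivorship from birth: l_x = p_12·p_13·…·p_x.
  l_12 = 0.50100
  l_13 = 0.28908
  l_14 = 0.24254
  l_15 = 0.16032
  l_16 = 0.13290
R₀ = Σ l_x m_x:
  age 12: 0.50100 × 0 = 0.0000
  age 13: 0.28908 × 22 = 6.3598
  age 14: 0.24254 × 15 = 3.6381
  age 15: 0.16032 × 4 = 0.6413
  age 16: 0.13290 × 7 = 0.9303
R₀ = 0.0000 + 6.3598 + 3.6381 + 0.6413 + 0.9303 = 11.5694

11.569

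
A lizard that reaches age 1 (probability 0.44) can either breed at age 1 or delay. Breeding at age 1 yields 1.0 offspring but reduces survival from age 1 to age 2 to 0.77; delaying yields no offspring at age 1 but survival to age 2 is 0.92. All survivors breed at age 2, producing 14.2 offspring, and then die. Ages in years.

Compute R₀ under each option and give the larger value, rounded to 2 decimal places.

5.75

breed at age 1: R₀ = 0.44 × (1.0 + 0.77 × 14.2) = 0.44 × 11.9340 = 5.2510
delay to age 2: R₀ = 0.44 × (0.92 × 14.2) = 0.44 × 13.0640 = 5.7482
Higher: delay to age 2 (5.7482).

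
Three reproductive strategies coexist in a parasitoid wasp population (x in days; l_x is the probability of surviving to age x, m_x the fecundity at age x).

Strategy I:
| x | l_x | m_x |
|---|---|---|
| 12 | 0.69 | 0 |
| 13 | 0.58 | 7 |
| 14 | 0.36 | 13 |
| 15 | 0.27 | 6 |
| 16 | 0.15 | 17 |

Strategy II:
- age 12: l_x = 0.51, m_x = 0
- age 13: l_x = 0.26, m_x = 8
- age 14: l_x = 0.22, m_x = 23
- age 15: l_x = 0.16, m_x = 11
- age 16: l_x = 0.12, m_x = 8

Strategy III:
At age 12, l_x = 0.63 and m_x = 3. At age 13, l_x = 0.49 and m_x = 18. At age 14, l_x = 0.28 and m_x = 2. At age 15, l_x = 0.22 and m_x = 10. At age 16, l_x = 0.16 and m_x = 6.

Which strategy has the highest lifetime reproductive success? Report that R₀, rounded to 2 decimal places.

14.43

Strategy I: R₀ = 0.69×0 + 0.58×7 + 0.36×13 + 0.27×6 + 0.15×17 = 12.9100
Strategy II: R₀ = 0.51×0 + 0.26×8 + 0.22×23 + 0.16×11 + 0.12×8 = 9.8600
Strategy III: R₀ = 0.63×3 + 0.49×18 + 0.28×2 + 0.22×10 + 0.16×6 = 14.4300
Highest R₀: strategy III with 14.4300.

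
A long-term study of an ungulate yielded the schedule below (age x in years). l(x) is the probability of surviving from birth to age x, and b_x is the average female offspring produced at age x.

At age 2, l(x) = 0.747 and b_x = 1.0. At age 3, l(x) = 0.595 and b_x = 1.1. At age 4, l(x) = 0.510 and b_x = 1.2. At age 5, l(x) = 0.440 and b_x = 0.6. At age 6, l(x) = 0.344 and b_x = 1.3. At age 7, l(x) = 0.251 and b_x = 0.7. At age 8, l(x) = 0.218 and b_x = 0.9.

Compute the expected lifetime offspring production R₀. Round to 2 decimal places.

R₀ = Σ l(x) b_x:
  age 2: 0.747 × 1.0 = 0.7470
  age 3: 0.595 × 1.1 = 0.6545
  age 4: 0.510 × 1.2 = 0.6120
  age 5: 0.440 × 0.6 = 0.2640
  age 6: 0.344 × 1.3 = 0.4472
  age 7: 0.251 × 0.7 = 0.1757
  age 8: 0.218 × 0.9 = 0.1962
R₀ = 0.7470 + 0.6545 + 0.6120 + 0.2640 + 0.4472 + 0.1757 + 0.1962 = 3.0966

3.10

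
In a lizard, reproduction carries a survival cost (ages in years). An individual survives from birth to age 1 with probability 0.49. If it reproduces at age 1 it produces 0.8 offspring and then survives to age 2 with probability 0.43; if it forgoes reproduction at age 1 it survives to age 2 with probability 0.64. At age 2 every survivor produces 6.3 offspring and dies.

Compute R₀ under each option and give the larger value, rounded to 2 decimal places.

breed at age 1: R₀ = 0.49 × (0.8 + 0.43 × 6.3) = 0.49 × 3.5090 = 1.7194
delay to age 2: R₀ = 0.49 × (0.64 × 6.3) = 0.49 × 4.0320 = 1.9757
Higher: delay to age 2 (1.9757).

1.98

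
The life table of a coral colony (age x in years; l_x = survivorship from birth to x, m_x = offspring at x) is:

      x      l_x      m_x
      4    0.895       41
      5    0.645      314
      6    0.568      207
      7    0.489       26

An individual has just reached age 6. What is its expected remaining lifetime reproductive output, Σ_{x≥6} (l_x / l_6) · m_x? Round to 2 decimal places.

l_6 = 0.568. Conditional survival from age 6 to x is l_x / l_6.
  x=6: (0.568/0.568) × 207 = 207.0000
  x=7: (0.489/0.568) × 26 = 22.3838
Sum = 207.0000 + 22.3838 = 229.3838

229.38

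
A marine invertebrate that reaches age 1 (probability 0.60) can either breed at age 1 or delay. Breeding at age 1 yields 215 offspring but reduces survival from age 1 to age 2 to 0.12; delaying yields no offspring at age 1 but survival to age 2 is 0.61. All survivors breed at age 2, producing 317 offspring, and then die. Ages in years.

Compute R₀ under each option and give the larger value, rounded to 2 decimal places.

breed at age 1: R₀ = 0.60 × (215 + 0.12 × 317) = 0.60 × 253.0400 = 151.8240
delay to age 2: R₀ = 0.60 × (0.61 × 317) = 0.60 × 193.3700 = 116.0220
Higher: breed at age 1 (151.8240).

151.82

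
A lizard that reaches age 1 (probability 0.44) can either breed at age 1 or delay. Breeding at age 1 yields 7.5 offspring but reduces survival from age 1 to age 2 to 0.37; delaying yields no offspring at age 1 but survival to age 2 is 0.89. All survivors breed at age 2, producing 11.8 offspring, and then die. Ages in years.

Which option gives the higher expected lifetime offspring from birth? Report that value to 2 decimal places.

breed at age 1: R₀ = 0.44 × (7.5 + 0.37 × 11.8) = 0.44 × 11.8660 = 5.2210
delay to age 2: R₀ = 0.44 × (0.89 × 11.8) = 0.44 × 10.5020 = 4.6209
Higher: breed at age 1 (5.2210).

5.22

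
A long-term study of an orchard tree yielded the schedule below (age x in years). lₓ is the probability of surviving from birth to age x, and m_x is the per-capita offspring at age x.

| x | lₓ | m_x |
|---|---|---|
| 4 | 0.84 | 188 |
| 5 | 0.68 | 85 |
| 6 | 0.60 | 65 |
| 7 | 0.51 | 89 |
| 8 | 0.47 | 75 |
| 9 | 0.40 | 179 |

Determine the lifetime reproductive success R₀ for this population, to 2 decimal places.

406.96

R₀ = Σ lₓ m_x:
  age 4: 0.84 × 188 = 157.9200
  age 5: 0.68 × 85 = 57.8000
  age 6: 0.60 × 65 = 39.0000
  age 7: 0.51 × 89 = 45.3900
  age 8: 0.47 × 75 = 35.2500
  age 9: 0.40 × 179 = 71.6000
R₀ = 157.9200 + 57.8000 + 39.0000 + 45.3900 + 35.2500 + 71.6000 = 406.9600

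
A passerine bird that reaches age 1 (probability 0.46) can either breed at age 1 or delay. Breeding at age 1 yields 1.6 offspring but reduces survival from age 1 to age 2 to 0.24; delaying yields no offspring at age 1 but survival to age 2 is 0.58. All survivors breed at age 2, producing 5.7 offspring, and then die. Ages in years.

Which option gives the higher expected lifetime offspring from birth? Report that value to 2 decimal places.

1.52

breed at age 1: R₀ = 0.46 × (1.6 + 0.24 × 5.7) = 0.46 × 2.9680 = 1.3653
delay to age 2: R₀ = 0.46 × (0.58 × 5.7) = 0.46 × 3.3060 = 1.5208
Higher: delay to age 2 (1.5208).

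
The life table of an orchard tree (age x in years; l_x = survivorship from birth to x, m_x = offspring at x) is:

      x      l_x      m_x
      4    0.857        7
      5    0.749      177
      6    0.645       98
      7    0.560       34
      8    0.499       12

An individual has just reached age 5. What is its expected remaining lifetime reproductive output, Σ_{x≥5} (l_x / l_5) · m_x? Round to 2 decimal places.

l_5 = 0.749. Conditional survival from age 5 to x is l_x / l_5.
  x=5: (0.749/0.749) × 177 = 177.0000
  x=6: (0.645/0.749) × 98 = 84.3925
  x=7: (0.560/0.749) × 34 = 25.4206
  x=8: (0.499/0.749) × 12 = 7.9947
Sum = 177.0000 + 84.3925 + 25.4206 + 7.9947 = 294.8077

294.81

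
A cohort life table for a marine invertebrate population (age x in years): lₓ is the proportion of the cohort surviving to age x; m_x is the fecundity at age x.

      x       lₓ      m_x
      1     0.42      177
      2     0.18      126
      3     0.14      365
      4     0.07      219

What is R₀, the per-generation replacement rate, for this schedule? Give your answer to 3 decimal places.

163.450

R₀ = Σ lₓ m_x:
  age 1: 0.42 × 177 = 74.3400
  age 2: 0.18 × 126 = 22.6800
  age 3: 0.14 × 365 = 51.1000
  age 4: 0.07 × 219 = 15.3300
R₀ = 74.3400 + 22.6800 + 51.1000 + 15.3300 = 163.4500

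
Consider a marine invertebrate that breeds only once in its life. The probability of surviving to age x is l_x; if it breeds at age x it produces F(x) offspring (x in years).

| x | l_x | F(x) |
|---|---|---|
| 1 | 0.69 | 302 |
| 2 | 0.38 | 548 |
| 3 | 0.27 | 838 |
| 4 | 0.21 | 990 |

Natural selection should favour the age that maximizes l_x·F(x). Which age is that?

3

Expected offspring if breeding at age x = l_x × F(x):
  age 1: 0.69 × 302 = 208.380
  age 2: 0.38 × 548 = 208.240
  age 3: 0.27 × 838 = 226.260
  age 4: 0.21 × 990 = 207.900
Maximum at age 3 (226.260).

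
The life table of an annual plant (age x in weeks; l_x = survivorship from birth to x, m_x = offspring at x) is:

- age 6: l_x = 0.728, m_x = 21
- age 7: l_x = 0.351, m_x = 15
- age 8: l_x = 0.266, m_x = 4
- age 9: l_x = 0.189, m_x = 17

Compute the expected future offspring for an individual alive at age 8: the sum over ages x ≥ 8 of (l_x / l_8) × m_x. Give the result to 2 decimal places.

l_8 = 0.266. Conditional survival from age 8 to x is l_x / l_8.
  x=8: (0.266/0.266) × 4 = 4.0000
  x=9: (0.189/0.266) × 17 = 12.0789
Sum = 4.0000 + 12.0789 = 16.0789

16.08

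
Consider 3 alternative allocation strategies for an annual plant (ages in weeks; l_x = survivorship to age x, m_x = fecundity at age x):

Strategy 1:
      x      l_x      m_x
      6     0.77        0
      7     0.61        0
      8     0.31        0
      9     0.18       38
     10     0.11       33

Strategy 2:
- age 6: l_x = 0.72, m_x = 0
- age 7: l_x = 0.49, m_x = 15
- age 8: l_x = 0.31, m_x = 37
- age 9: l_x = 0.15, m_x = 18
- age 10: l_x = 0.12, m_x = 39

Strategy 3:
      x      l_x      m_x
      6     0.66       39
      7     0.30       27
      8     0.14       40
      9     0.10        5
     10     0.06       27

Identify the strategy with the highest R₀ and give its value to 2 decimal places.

Strategy 1: R₀ = 0.77×0 + 0.61×0 + 0.31×0 + 0.18×38 + 0.11×33 = 10.4700
Strategy 2: R₀ = 0.72×0 + 0.49×15 + 0.31×37 + 0.15×18 + 0.12×39 = 26.2000
Strategy 3: R₀ = 0.66×39 + 0.30×27 + 0.14×40 + 0.10×5 + 0.06×27 = 41.5600
Highest R₀: strategy 3 with 41.5600.

41.56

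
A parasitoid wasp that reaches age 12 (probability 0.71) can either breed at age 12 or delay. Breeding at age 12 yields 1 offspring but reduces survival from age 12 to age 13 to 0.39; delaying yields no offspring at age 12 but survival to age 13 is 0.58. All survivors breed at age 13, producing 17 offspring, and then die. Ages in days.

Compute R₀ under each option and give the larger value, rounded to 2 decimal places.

7.00

breed at age 12: R₀ = 0.71 × (1 + 0.39 × 17) = 0.71 × 7.6300 = 5.4173
delay to age 13: R₀ = 0.71 × (0.58 × 17) = 0.71 × 9.8600 = 7.0006
Higher: delay to age 13 (7.0006).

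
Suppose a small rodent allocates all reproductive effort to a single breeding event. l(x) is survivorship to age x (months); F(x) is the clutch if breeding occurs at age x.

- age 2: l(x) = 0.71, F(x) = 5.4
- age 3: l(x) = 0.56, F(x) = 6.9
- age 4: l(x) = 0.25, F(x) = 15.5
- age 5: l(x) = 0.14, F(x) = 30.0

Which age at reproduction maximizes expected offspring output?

5

Expected offspring if breeding at age x = l(x) × F(x):
  age 2: 0.71 × 5.4 = 3.834
  age 3: 0.56 × 6.9 = 3.864
  age 4: 0.25 × 15.5 = 3.875
  age 5: 0.14 × 30.0 = 4.200
Maximum at age 5 (4.200).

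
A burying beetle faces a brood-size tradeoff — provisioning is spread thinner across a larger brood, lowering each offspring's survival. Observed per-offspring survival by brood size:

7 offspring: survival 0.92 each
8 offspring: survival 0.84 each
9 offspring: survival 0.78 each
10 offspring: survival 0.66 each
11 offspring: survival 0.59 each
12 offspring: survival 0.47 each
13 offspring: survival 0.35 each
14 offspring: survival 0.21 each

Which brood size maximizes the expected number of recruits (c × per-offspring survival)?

Expected recruits = c × s(c):
  c=7: 7 × 0.92 = 6.440
  c=8: 8 × 0.84 = 6.720
  c=9: 9 × 0.78 = 7.020
  c=10: 10 × 0.66 = 6.600
  c=11: 11 × 0.59 = 6.490
  c=12: 12 × 0.47 = 5.640
  c=13: 13 × 0.35 = 4.550
  c=14: 14 × 0.21 = 2.940
Maximum at c = 9 (7.020 recruits).

9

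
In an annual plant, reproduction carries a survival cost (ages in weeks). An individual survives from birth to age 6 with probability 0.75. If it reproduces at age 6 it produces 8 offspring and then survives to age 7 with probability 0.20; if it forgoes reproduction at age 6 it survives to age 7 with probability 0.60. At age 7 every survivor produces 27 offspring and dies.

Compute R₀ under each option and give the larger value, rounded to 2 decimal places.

12.15

breed at age 6: R₀ = 0.75 × (8 + 0.20 × 27) = 0.75 × 13.4000 = 10.0500
delay to age 7: R₀ = 0.75 × (0.60 × 27) = 0.75 × 16.2000 = 12.1500
Higher: delay to age 7 (12.1500).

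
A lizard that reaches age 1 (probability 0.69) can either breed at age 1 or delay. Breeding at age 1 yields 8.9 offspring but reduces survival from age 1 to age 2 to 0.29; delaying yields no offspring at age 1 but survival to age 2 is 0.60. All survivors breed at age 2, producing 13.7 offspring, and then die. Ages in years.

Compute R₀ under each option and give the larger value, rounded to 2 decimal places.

breed at age 1: R₀ = 0.69 × (8.9 + 0.29 × 13.7) = 0.69 × 12.8730 = 8.8824
delay to age 2: R₀ = 0.69 × (0.60 × 13.7) = 0.69 × 8.2200 = 5.6718
Higher: breed at age 1 (8.8824).

8.88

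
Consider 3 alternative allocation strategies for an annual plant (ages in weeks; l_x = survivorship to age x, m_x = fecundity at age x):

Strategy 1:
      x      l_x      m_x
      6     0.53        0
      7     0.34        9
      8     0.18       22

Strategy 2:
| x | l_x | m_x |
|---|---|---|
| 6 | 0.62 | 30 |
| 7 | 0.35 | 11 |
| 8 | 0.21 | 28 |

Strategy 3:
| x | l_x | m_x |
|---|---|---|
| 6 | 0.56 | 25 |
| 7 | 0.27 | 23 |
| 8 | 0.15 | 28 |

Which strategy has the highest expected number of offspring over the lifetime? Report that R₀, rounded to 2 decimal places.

28.33

Strategy 1: R₀ = 0.53×0 + 0.34×9 + 0.18×22 = 7.0200
Strategy 2: R₀ = 0.62×30 + 0.35×11 + 0.21×28 = 28.3300
Strategy 3: R₀ = 0.56×25 + 0.27×23 + 0.15×28 = 24.4100
Highest R₀: strategy 2 with 28.3300.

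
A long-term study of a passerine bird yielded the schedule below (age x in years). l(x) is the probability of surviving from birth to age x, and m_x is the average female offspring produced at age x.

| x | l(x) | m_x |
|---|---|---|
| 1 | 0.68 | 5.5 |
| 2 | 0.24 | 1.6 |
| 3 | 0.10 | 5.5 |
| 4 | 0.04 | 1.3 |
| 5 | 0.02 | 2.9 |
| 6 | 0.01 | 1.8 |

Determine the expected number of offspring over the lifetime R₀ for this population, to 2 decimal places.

4.80

R₀ = Σ l(x) m_x:
  age 1: 0.68 × 5.5 = 3.7400
  age 2: 0.24 × 1.6 = 0.3840
  age 3: 0.10 × 5.5 = 0.5500
  age 4: 0.04 × 1.3 = 0.0520
  age 5: 0.02 × 2.9 = 0.0580
  age 6: 0.01 × 1.8 = 0.0180
R₀ = 3.7400 + 0.3840 + 0.5500 + 0.0520 + 0.0580 + 0.0180 = 4.8020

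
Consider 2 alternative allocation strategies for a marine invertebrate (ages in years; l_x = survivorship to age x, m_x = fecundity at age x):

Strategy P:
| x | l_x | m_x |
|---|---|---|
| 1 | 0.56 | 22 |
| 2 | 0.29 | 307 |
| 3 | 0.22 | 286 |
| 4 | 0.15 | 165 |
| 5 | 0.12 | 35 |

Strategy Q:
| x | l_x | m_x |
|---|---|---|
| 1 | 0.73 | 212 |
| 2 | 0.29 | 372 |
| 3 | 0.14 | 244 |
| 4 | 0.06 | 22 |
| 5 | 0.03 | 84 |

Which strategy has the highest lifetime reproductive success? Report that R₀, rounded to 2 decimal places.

300.64

Strategy P: R₀ = 0.56×22 + 0.29×307 + 0.22×286 + 0.15×165 + 0.12×35 = 193.2200
Strategy Q: R₀ = 0.73×212 + 0.29×372 + 0.14×244 + 0.06×22 + 0.03×84 = 300.6400
Highest R₀: strategy Q with 300.6400.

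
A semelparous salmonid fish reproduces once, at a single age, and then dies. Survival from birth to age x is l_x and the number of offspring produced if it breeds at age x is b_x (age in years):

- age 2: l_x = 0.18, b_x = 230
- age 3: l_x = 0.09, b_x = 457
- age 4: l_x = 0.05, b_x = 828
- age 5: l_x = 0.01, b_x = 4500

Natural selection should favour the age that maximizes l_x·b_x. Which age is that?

5

Expected offspring if breeding at age x = l_x × b_x:
  age 2: 0.18 × 230 = 41.400
  age 3: 0.09 × 457 = 41.130
  age 4: 0.05 × 828 = 41.400
  age 5: 0.01 × 4500 = 45.000
Maximum at age 5 (45.000).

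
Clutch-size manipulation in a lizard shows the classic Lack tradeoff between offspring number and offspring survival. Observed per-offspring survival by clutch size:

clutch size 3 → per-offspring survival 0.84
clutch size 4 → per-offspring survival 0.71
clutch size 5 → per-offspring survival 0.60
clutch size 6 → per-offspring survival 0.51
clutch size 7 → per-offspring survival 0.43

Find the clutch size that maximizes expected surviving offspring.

6

Expected surviving offspring = c × s(c):
  c=3: 3 × 0.84 = 2.520
  c=4: 4 × 0.71 = 2.840
  c=5: 5 × 0.60 = 3.000
  c=6: 6 × 0.51 = 3.060
  c=7: 7 × 0.43 = 3.010
Maximum at c = 6 (3.060 surviving offspring).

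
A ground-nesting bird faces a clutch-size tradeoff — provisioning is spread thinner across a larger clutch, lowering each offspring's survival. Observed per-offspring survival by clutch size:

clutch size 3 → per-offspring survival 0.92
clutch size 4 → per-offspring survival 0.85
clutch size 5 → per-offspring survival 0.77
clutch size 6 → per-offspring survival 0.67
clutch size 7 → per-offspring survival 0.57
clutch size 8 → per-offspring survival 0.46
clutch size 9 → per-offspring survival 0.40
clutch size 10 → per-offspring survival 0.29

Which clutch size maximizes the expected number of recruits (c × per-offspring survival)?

Expected recruits = c × s(c):
  c=3: 3 × 0.92 = 2.760
  c=4: 4 × 0.85 = 3.400
  c=5: 5 × 0.77 = 3.850
  c=6: 6 × 0.67 = 4.020
  c=7: 7 × 0.57 = 3.990
  c=8: 8 × 0.46 = 3.680
  c=9: 9 × 0.40 = 3.600
  c=10: 10 × 0.29 = 2.900
Maximum at c = 6 (4.020 recruits).

6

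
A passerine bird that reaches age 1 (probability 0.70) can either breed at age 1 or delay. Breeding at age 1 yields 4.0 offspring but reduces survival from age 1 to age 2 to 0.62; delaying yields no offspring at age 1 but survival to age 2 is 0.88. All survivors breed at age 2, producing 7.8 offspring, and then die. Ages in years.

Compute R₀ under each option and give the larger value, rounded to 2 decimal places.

breed at age 1: R₀ = 0.70 × (4.0 + 0.62 × 7.8) = 0.70 × 8.8360 = 6.1852
delay to age 2: R₀ = 0.70 × (0.88 × 7.8) = 0.70 × 6.8640 = 4.8048
Higher: breed at age 1 (6.1852).

6.19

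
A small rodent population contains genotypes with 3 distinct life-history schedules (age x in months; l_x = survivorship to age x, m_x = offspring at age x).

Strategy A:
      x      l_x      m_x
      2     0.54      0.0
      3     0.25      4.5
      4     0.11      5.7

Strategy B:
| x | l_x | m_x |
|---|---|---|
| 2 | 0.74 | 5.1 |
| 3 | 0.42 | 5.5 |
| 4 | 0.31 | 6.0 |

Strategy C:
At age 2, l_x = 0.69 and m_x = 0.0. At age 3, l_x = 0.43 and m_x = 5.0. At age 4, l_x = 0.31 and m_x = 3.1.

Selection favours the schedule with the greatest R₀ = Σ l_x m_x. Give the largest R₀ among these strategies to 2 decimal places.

7.94

Strategy A: R₀ = 0.54×0.0 + 0.25×4.5 + 0.11×5.7 = 1.7520
Strategy B: R₀ = 0.74×5.1 + 0.42×5.5 + 0.31×6.0 = 7.9440
Strategy C: R₀ = 0.69×0.0 + 0.43×5.0 + 0.31×3.1 = 3.1110
Highest R₀: strategy B with 7.9440.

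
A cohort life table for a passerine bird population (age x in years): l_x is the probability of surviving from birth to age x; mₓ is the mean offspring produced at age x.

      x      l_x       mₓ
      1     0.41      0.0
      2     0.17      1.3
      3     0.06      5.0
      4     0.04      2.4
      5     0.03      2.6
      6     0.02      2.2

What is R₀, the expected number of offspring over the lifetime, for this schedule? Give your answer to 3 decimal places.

0.739

R₀ = Σ l_x mₓ:
  age 1: 0.41 × 0.0 = 0.0000
  age 2: 0.17 × 1.3 = 0.2210
  age 3: 0.06 × 5.0 = 0.3000
  age 4: 0.04 × 2.4 = 0.0960
  age 5: 0.03 × 2.6 = 0.0780
  age 6: 0.02 × 2.2 = 0.0440
R₀ = 0.0000 + 0.2210 + 0.3000 + 0.0960 + 0.0780 + 0.0440 = 0.7390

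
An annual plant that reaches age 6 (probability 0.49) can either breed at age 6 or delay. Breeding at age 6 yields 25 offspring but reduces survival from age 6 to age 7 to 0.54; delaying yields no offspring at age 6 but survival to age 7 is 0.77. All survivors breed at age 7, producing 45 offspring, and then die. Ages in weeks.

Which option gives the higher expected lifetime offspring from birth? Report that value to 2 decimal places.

breed at age 6: R₀ = 0.49 × (25 + 0.54 × 45) = 0.49 × 49.3000 = 24.1570
delay to age 7: R₀ = 0.49 × (0.77 × 45) = 0.49 × 34.6500 = 16.9785
Higher: breed at age 6 (24.1570).

24.16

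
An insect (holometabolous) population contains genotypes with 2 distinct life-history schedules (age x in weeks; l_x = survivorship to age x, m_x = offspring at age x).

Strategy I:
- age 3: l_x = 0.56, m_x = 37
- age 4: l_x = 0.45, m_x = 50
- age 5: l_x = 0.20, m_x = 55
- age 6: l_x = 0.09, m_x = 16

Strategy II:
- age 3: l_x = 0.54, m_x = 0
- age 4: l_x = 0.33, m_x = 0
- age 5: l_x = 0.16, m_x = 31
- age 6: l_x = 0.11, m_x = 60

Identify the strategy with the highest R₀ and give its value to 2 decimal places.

55.66

Strategy I: R₀ = 0.56×37 + 0.45×50 + 0.20×55 + 0.09×16 = 55.6600
Strategy II: R₀ = 0.54×0 + 0.33×0 + 0.16×31 + 0.11×60 = 11.5600
Highest R₀: strategy I with 55.6600.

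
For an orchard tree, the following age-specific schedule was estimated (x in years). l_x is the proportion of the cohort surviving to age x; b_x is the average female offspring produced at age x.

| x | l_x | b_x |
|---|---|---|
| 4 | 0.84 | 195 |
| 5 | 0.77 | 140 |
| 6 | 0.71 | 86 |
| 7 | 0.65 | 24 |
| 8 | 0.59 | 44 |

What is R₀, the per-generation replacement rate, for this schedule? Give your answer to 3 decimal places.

374.220

R₀ = Σ l_x b_x:
  age 4: 0.84 × 195 = 163.8000
  age 5: 0.77 × 140 = 107.8000
  age 6: 0.71 × 86 = 61.0600
  age 7: 0.65 × 24 = 15.6000
  age 8: 0.59 × 44 = 25.9600
R₀ = 163.8000 + 107.8000 + 61.0600 + 15.6000 + 25.9600 = 374.2200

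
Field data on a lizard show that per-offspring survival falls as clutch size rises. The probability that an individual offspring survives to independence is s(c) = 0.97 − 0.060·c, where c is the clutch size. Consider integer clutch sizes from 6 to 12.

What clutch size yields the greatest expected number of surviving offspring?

8

Expected surviving offspring = c × s(c):
  c=6: 6 × 0.610 = 3.660
  c=7: 7 × 0.550 = 3.850
  c=8: 8 × 0.490 = 3.920
  c=9: 9 × 0.430 = 3.870
  c=10: 10 × 0.370 = 3.700
  c=11: 11 × 0.310 = 3.410
  c=12: 12 × 0.250 = 3.000
Maximum at c = 8 (3.920 surviving offspring).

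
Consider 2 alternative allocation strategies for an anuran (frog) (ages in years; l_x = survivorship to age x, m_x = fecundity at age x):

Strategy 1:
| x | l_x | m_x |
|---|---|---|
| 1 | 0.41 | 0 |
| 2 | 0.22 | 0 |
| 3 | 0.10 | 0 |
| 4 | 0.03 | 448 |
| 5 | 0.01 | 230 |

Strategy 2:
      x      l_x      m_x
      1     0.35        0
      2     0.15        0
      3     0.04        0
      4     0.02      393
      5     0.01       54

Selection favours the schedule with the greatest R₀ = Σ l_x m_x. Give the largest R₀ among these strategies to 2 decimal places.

15.74

Strategy 1: R₀ = 0.41×0 + 0.22×0 + 0.10×0 + 0.03×448 + 0.01×230 = 15.7400
Strategy 2: R₀ = 0.35×0 + 0.15×0 + 0.04×0 + 0.02×393 + 0.01×54 = 8.4000
Highest R₀: strategy 1 with 15.7400.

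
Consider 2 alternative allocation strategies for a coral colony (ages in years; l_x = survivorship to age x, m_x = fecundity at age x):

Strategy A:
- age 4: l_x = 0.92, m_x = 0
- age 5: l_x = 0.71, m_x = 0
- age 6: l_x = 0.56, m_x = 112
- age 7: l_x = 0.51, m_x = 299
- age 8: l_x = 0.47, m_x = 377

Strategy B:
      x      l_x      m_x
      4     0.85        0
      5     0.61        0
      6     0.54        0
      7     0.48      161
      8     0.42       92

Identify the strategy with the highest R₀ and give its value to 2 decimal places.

Strategy A: R₀ = 0.92×0 + 0.71×0 + 0.56×112 + 0.51×299 + 0.47×377 = 392.4000
Strategy B: R₀ = 0.85×0 + 0.61×0 + 0.54×0 + 0.48×161 + 0.42×92 = 115.9200
Highest R₀: strategy A with 392.4000.

392.40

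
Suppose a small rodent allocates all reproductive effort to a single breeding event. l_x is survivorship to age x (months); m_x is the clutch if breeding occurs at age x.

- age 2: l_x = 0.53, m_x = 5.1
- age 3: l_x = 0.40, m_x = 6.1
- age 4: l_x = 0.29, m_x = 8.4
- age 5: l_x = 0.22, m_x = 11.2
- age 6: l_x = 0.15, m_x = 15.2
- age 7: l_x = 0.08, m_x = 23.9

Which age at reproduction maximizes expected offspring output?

2

Expected offspring if breeding at age x = l_x × m_x:
  age 2: 0.53 × 5.1 = 2.703
  age 3: 0.40 × 6.1 = 2.440
  age 4: 0.29 × 8.4 = 2.436
  age 5: 0.22 × 11.2 = 2.464
  age 6: 0.15 × 15.2 = 2.280
  age 7: 0.08 × 23.9 = 1.912
Maximum at age 2 (2.703).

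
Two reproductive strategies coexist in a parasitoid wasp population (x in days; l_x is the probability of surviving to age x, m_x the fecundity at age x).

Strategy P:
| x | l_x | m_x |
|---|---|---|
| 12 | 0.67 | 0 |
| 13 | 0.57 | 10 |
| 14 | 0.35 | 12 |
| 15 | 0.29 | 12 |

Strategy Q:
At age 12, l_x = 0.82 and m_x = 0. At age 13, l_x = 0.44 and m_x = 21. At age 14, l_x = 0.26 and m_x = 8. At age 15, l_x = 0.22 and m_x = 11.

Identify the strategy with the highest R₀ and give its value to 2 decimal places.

Strategy P: R₀ = 0.67×0 + 0.57×10 + 0.35×12 + 0.29×12 = 13.3800
Strategy Q: R₀ = 0.82×0 + 0.44×21 + 0.26×8 + 0.22×11 = 13.7400
Highest R₀: strategy Q with 13.7400.

13.74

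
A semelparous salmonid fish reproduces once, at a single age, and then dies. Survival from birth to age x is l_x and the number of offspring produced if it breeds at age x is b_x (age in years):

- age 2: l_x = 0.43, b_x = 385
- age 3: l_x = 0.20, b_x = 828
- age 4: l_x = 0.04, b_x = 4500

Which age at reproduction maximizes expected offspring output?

4

Expected offspring if breeding at age x = l_x × b_x:
  age 2: 0.43 × 385 = 165.550
  age 3: 0.20 × 828 = 165.600
  age 4: 0.04 × 4500 = 180.000
Maximum at age 4 (180.000).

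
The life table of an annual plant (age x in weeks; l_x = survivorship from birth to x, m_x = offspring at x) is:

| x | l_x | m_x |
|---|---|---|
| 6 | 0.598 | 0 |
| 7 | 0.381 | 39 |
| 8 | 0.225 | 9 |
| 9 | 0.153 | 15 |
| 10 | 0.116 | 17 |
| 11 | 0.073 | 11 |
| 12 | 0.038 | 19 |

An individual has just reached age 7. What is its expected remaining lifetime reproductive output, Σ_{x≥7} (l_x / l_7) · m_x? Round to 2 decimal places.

59.52

l_7 = 0.381. Conditional survival from age 7 to x is l_x / l_7.
  x=7: (0.381/0.381) × 39 = 39.0000
  x=8: (0.225/0.381) × 9 = 5.3150
  x=9: (0.153/0.381) × 15 = 6.0236
  x=10: (0.116/0.381) × 17 = 5.1759
  x=11: (0.073/0.381) × 11 = 2.1076
  x=12: (0.038/0.381) × 19 = 1.8950
Sum = 39.0000 + 5.3150 + 6.0236 + 5.1759 + 2.1076 + 1.8950 = 59.5171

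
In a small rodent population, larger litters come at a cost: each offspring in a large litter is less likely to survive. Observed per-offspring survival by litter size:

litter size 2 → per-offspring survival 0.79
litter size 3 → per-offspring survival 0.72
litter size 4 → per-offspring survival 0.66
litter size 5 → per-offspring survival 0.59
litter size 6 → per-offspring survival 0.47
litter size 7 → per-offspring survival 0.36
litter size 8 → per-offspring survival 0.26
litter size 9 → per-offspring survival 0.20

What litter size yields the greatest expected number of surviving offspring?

Expected surviving offspring = c × s(c):
  c=2: 2 × 0.79 = 1.580
  c=3: 3 × 0.72 = 2.160
  c=4: 4 × 0.66 = 2.640
  c=5: 5 × 0.59 = 2.950
  c=6: 6 × 0.47 = 2.820
  c=7: 7 × 0.36 = 2.520
  c=8: 8 × 0.26 = 2.080
  c=9: 9 × 0.20 = 1.800
Maximum at c = 5 (2.950 surviving offspring).

5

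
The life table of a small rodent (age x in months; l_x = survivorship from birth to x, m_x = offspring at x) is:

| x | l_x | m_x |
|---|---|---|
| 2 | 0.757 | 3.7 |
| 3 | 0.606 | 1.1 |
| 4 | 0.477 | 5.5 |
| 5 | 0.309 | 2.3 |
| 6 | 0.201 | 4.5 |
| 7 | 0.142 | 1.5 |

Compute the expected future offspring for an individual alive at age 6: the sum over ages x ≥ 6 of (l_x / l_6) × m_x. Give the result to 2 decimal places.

5.56

l_6 = 0.201. Conditional survival from age 6 to x is l_x / l_6.
  x=6: (0.201/0.201) × 4.5 = 4.5000
  x=7: (0.142/0.201) × 1.5 = 1.0597
Sum = 4.5000 + 1.0597 = 5.5597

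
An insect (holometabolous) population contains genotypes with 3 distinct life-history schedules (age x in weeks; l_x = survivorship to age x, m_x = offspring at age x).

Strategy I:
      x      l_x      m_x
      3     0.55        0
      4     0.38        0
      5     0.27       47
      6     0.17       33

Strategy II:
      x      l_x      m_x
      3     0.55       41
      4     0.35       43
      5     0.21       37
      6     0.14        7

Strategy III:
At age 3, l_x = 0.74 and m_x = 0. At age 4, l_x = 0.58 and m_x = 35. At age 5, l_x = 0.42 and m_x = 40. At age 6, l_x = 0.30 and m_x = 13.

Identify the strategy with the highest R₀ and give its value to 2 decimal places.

Strategy I: R₀ = 0.55×0 + 0.38×0 + 0.27×47 + 0.17×33 = 18.3000
Strategy II: R₀ = 0.55×41 + 0.35×43 + 0.21×37 + 0.14×7 = 46.3500
Strategy III: R₀ = 0.74×0 + 0.58×35 + 0.42×40 + 0.30×13 = 41.0000
Highest R₀: strategy II with 46.3500.

46.35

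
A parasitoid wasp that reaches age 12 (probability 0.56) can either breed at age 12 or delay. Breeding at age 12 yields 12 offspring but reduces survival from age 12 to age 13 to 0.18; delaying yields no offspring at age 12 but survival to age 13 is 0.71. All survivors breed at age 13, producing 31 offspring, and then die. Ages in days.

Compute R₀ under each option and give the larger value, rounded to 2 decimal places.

12.33

breed at age 12: R₀ = 0.56 × (12 + 0.18 × 31) = 0.56 × 17.5800 = 9.8448
delay to age 13: R₀ = 0.56 × (0.71 × 31) = 0.56 × 22.0100 = 12.3256
Higher: delay to age 13 (12.3256).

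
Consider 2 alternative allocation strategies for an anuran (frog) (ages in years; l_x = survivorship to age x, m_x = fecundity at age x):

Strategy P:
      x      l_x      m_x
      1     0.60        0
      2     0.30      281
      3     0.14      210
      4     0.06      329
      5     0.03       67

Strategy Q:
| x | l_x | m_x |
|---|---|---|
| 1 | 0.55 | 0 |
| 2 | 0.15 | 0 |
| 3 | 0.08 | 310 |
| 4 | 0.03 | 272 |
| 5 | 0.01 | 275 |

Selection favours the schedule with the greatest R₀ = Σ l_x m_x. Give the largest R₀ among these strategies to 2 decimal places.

Strategy P: R₀ = 0.60×0 + 0.30×281 + 0.14×210 + 0.06×329 + 0.03×67 = 135.4500
Strategy Q: R₀ = 0.55×0 + 0.15×0 + 0.08×310 + 0.03×272 + 0.01×275 = 35.7100
Highest R₀: strategy P with 135.4500.

135.45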